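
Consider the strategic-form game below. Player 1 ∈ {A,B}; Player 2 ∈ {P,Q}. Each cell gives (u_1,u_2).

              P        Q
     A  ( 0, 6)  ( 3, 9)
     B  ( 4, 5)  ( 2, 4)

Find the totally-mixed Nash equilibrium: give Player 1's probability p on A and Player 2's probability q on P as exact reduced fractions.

P1 indiff ⇒ q·0+(1-q)·3 = q·4+(1-q)·2 ⇒ q(-4) = (1-q)(-1) ⇒ q = 1/5
P2 indiff ⇒ p·6+(1-p)·5 = p·9+(1-p)·4 ⇒ p(-3) = (1-p)(-1) ⇒ p = 1/4

p=1/4, q=1/5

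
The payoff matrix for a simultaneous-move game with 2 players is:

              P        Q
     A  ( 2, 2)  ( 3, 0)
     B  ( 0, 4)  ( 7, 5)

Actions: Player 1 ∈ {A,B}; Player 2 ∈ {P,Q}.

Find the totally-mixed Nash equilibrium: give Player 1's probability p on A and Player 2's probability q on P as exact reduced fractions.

(p,q) = (1/3, 2/3)

P1 indiff ⇒ q·2+(1-q)·3 = q·0+(1-q)·7 ⇒ q(2) = (1-q)(4) ⇒ q = 2/3
P2 indiff ⇒ p·2+(1-p)·4 = p·0+(1-p)·5 ⇒ p(2) = (1-p)(1) ⇒ p = 1/3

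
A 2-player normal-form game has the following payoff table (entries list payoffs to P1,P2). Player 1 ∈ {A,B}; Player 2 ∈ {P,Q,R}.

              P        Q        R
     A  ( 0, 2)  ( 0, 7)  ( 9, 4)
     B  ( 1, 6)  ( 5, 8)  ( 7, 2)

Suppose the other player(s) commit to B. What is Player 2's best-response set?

u_2(P vs B) = 6
u_2(Q vs B) = 8
u_2(R vs B) = 2
max payoff 8 at {Q}

argmax u_2 = {Q}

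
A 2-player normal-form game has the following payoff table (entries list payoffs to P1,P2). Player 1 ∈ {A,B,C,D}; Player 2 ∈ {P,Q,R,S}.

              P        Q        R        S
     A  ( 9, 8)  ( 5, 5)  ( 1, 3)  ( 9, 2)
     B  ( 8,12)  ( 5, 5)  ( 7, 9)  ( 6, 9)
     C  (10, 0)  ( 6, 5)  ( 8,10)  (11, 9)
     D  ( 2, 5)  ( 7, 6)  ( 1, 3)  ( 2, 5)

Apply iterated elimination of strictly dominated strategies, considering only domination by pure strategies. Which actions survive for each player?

Remaining: P1:{C,D} P2:{Q,R,S}

P1 drop A (C beats it: P:10>9 Q:6>5 R:8>1 S:11>9)
P1 drop B (C beats it: P:10>8 Q:6>5 R:8>7 S:11>6)
P2 drop P (Q beats it: C:5>0 D:6>5)
P1→{C,D} P2→{Q,R,S}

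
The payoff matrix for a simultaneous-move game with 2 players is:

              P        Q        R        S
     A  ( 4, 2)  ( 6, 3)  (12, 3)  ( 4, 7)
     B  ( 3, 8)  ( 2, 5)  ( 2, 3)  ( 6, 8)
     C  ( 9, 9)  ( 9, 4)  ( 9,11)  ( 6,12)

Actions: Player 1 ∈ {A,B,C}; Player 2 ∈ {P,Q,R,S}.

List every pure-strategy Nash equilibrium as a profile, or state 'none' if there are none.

Nash profiles: (B,S), (C,S)

(A,P): not NE [P1→C gives 9>4; P2→S gives 7>2]
(A,Q): not NE [P1→C gives 9>6; P2→S gives 7>3]
(A,R): not NE [P2→S gives 7>3]
(A,S): not NE [P1→C gives 6>4]
(B,P): not NE [P1→C gives 9>3]
(B,Q): not NE [P1→C gives 9>2; P2→S gives 8>5]
(B,R): not NE [P1→A gives 12>2; P2→S gives 8>3]
(B,S): NE
(C,P): not NE [P2→S gives 12>9]
(C,Q): not NE [P2→S gives 12>4]
(C,R): not NE [P1→A gives 12>9; P2→S gives 12>11]
(C,S): NE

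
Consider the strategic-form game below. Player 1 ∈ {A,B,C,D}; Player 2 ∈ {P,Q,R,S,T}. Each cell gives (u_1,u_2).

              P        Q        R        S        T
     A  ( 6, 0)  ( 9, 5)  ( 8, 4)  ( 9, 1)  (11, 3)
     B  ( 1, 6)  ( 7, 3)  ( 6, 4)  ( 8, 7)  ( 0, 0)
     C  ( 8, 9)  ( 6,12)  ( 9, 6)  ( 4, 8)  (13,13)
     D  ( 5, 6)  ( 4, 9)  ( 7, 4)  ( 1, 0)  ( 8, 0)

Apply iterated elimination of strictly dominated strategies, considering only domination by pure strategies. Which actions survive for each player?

P1 drop B (A beats it: P:6>1 Q:9>7 R:8>6 S:9>8 T:11>0)
P1 drop D (A beats it: P:6>5 Q:9>4 R:8>7 S:9>1 T:11>8)
P2 drop P (Q beats it: A:5>0 C:12>9)
P2 drop R (Q beats it: A:5>4 C:12>6)
P2 drop S (Q beats it: A:5>1 C:12>8)
P1→{A,C} P2→{Q,T}

IESDS → P1:{A,C} P2:{Q,T}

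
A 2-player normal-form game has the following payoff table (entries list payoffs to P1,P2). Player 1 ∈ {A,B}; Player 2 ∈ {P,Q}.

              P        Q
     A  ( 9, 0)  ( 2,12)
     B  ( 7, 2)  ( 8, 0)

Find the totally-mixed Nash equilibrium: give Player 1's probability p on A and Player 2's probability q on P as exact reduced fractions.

(p,q) = (1/7, 3/4)

P1 indiff ⇒ q·9+(1-q)·2 = q·7+(1-q)·8 ⇒ q(2) = (1-q)(6) ⇒ q = 3/4
P2 indiff ⇒ p·0+(1-p)·2 = p·12+(1-p)·0 ⇒ p(-12) = (1-p)(-2) ⇒ p = 1/7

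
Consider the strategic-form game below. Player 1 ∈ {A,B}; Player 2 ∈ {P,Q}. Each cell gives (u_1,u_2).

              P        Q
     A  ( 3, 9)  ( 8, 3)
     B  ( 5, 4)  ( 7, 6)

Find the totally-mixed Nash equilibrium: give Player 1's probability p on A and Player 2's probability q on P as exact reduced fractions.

P1 mixes 1/4 on A; P2 mixes 1/3 on P

P1 indiff ⇒ q·3+(1-q)·8 = q·5+(1-q)·7 ⇒ q(-2) = (1-q)(-1) ⇒ q = 1/3
P2 indiff ⇒ p·9+(1-p)·4 = p·3+(1-p)·6 ⇒ p(6) = (1-p)(2) ⇒ p = 1/4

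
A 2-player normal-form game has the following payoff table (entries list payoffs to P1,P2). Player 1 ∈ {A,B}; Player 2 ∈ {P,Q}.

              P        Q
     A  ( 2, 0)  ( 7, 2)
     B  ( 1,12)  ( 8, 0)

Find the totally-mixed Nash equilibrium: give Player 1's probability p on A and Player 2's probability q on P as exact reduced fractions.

P1 mixes 6/7 on A; P2 mixes 1/2 on P

P1 indiff ⇒ q·2+(1-q)·7 = q·1+(1-q)·8 ⇒ q(1) = (1-q)(1) ⇒ q = 1/2
P2 indiff ⇒ p·0+(1-p)·12 = p·2+(1-p)·0 ⇒ p(-2) = (1-p)(-12) ⇒ p = 6/7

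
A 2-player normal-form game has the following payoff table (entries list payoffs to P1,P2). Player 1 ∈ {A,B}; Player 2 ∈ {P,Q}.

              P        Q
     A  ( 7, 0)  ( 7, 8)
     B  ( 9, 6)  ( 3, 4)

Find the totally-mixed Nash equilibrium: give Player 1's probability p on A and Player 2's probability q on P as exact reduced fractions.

p=1/5, q=2/3

P1 indiff ⇒ q·7+(1-q)·7 = q·9+(1-q)·3 ⇒ q(-2) = (1-q)(-4) ⇒ q = 2/3
P2 indiff ⇒ p·0+(1-p)·6 = p·8+(1-p)·4 ⇒ p(-8) = (1-p)(-2) ⇒ p = 1/5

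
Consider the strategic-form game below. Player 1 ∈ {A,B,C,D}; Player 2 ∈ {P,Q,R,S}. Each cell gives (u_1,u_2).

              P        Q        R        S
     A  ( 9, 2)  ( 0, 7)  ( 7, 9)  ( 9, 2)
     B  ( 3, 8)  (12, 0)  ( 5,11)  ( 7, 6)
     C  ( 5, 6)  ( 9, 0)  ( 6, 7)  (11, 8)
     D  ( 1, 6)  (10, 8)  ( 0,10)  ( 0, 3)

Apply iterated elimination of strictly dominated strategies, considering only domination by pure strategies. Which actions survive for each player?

P1 drop D (B beats it: P:3>1 Q:12>10 R:5>0 S:7>0)
P2 drop P (R beats it: A:9>2 B:11>8 C:7>6)
P2 drop Q (R beats it: A:9>7 B:11>0 C:7>0)
P1 drop B (A beats it: R:7>5 S:9>7)
P1→{A,C} P2→{R,S}

Survivors P1:{A,C} P2:{R,S}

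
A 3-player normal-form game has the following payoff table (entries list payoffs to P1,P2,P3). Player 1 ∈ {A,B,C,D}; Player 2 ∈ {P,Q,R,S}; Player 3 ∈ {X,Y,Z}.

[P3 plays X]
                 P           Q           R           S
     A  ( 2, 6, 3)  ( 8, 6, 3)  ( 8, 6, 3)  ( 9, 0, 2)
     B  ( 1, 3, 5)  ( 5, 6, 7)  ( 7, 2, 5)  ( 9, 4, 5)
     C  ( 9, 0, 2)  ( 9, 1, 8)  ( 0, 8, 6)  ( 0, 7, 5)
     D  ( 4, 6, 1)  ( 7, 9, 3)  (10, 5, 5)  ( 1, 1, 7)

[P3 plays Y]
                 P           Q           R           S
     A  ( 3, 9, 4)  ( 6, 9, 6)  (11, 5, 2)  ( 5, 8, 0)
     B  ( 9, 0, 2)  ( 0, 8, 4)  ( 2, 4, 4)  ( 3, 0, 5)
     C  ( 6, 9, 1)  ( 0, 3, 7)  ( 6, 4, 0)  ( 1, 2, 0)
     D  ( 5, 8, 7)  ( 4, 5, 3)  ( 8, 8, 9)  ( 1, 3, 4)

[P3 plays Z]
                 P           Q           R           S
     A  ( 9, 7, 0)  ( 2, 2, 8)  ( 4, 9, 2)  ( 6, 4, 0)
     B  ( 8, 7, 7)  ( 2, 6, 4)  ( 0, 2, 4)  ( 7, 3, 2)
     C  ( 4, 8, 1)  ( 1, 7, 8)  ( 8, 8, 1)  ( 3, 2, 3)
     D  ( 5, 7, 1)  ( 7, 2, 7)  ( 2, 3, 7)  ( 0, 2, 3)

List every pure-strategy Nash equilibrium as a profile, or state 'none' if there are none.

Equilibria: none

(A,P,X): not NE [P1→C gives 9>2; P3→Y gives 4>3]
(A,P,Y): not NE [P1→B gives 9>3]
(A,P,Z): not NE [P2→R gives 9>7; P3→Y gives 4>0]
(A,Q,X): not NE [P1→C gives 9>8; P3→Z gives 8>3]
(A,Q,Y): not NE [P3→Z gives 8>6]
(A,Q,Z): not NE [P1→D gives 7>2; P2→R gives 9>2]
(A,R,X): not NE [P1→D gives 10>8]
(A,R,Y): not NE [P2→Q gives 9>5; P3→X gives 3>2]
(A,R,Z): not NE [P1→C gives 8>4; P3→X gives 3>2]
(A,S,X): not NE [P2→R gives 6>0]
(A,S,Y): not NE [P2→Q gives 9>8; P3→X gives 2>0]
(A,S,Z): not NE [P1→B gives 7>6; P2→R gives 9>4; P3→X gives 2>0]
(B,P,X): not NE [P1→C gives 9>1; P2→Q gives 6>3; P3→Z gives 7>5]
(B,P,Y): not NE [P2→Q gives 8>0; P3→Z gives 7>2]
(B,P,Z): not NE [P1→A gives 9>8]
(B,Q,X): not NE [P1→C gives 9>5]
(B,Q,Y): not NE [P1→A gives 6>0; P3→X gives 7>4]
(B,Q,Z): not NE [P1→D gives 7>2; P2→P gives 7>6; P3→X gives 7>4]
(B,R,X): not NE [P1→D gives 10>7; P2→Q gives 6>2]
(B,R,Y): not NE [P1→A gives 11>2; P2→Q gives 8>4; P3→X gives 5>4]
(B,R,Z): not NE [P1→C gives 8>0; P2→P gives 7>2; P3→X gives 5>4]
(B,S,X): not NE [P2→Q gives 6>4]
(B,S,Y): not NE [P1→A gives 5>3; P2→Q gives 8>0]
(B,S,Z): not NE [P2→P gives 7>3; P3→Y gives 5>2]
(C,P,X): not NE [P2→R gives 8>0]
(C,P,Y): not NE [P1→B gives 9>6; P3→X gives 2>1]
(C,P,Z): not NE [P1→A gives 9>4; P3→X gives 2>1]
(C,Q,X): not NE [P2→R gives 8>1]
(C,Q,Y): not NE [P1→A gives 6>0; P2→P gives 9>3; P3→Z gives 8>7]
(C,Q,Z): not NE [P1→D gives 7>1; P2→R gives 8>7]
(C,R,X): not NE [P1→D gives 10>0]
(C,R,Y): not NE [P1→A gives 11>6; P2→P gives 9>4; P3→X gives 6>0]
(C,R,Z): not NE [P3→X gives 6>1]
(C,S,X): not NE [P1→B gives 9>0; P2→R gives 8>7]
(C,S,Y): not NE [P1→A gives 5>1; P2→P gives 9>2; P3→X gives 5>0]
(C,S,Z): not NE [P1→B gives 7>3; P2→R gives 8>2; P3→X gives 5>3]
(D,P,X): not NE [P1→C gives 9>4; P2→Q gives 9>6; P3→Y gives 7>1]
(D,P,Y): not NE [P1→B gives 9>5]
(D,P,Z): not NE [P1→A gives 9>5; P3→Y gives 7>1]
(D,Q,X): not NE [P1→C gives 9>7; P3→Z gives 7>3]
(D,Q,Y): not NE [P1→A gives 6>4; P2→R gives 8>5; P3→Z gives 7>3]
(D,Q,Z): not NE [P2→P gives 7>2]
(D,R,X): not NE [P2→Q gives 9>5; P3→Y gives 9>5]
(D,R,Y): not NE [P1→A gives 11>8]
(D,R,Z): not NE [P1→C gives 8>2; P2→P gives 7>3; P3→Y gives 9>7]
(D,S,X): not NE [P1→B gives 9>1; P2→Q gives 9>1]
(D,S,Y): not NE [P1→A gives 5>1; P2→R gives 8>3; P3→X gives 7>4]
(D,S,Z): not NE [P1→B gives 7>0; P2→P gives 7>2; P3→X gives 7>3]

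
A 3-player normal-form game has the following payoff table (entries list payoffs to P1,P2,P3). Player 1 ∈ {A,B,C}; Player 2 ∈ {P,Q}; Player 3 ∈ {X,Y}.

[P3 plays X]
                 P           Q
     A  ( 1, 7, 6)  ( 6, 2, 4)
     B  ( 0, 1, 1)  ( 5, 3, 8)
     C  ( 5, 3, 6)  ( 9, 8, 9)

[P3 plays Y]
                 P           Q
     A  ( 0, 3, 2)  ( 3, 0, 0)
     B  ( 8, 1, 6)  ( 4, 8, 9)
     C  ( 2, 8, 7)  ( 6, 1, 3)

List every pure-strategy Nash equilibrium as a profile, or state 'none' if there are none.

(A,P,X): not NE [P1→C gives 5>1]
(A,P,Y): not NE [P1→B gives 8>0; P3→X gives 6>2]
(A,Q,X): not NE [P1→C gives 9>6; P2→P gives 7>2]
(A,Q,Y): not NE [P1→C gives 6>3; P2→P gives 3>0; P3→X gives 4>0]
(B,P,X): not NE [P1→C gives 5>0; P2→Q gives 3>1; P3→Y gives 6>1]
(B,P,Y): not NE [P2→Q gives 8>1]
(B,Q,X): not NE [P1→C gives 9>5; P3→Y gives 9>8]
(B,Q,Y): not NE [P1→C gives 6>4]
(C,P,X): not NE [P2→Q gives 8>3; P3→Y gives 7>6]
(C,P,Y): not NE [P1→B gives 8>2]
(C,Q,X): NE
(C,Q,Y): not NE [P2→P gives 8>1; P3→X gives 9>3]

PSNE = {(C,Q,X)}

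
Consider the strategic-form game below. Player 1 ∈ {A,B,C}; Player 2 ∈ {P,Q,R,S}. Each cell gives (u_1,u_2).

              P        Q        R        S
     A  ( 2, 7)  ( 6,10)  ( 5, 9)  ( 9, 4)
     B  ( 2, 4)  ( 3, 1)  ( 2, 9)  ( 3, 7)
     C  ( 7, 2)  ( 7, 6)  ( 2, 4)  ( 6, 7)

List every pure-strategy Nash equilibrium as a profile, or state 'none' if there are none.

(A,P): not NE [P1→C gives 7>2; P2→Q gives 10>7]
(A,Q): not NE [P1→C gives 7>6]
(A,R): not NE [P2→Q gives 10>9]
(A,S): not NE [P2→Q gives 10>4]
(B,P): not NE [P1→C gives 7>2; P2→R gives 9>4]
(B,Q): not NE [P1→C gives 7>3; P2→R gives 9>1]
(B,R): not NE [P1→A gives 5>2]
(B,S): not NE [P1→A gives 9>3; P2→R gives 9>7]
(C,P): not NE [P2→S gives 7>2]
(C,Q): not NE [P2→S gives 7>6]
(C,R): not NE [P1→A gives 5>2; P2→S gives 7>4]
(C,S): not NE [P1→A gives 9>6]

No pure NE.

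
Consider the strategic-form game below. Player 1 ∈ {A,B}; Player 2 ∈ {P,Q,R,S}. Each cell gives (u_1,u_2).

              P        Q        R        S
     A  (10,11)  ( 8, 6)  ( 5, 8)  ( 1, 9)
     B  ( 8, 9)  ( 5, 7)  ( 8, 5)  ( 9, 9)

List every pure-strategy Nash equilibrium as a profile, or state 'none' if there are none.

(A,P): NE
(A,Q): not NE [P2→P gives 11>6]
(A,R): not NE [P1→B gives 8>5; P2→P gives 11>8]
(A,S): not NE [P1→B gives 9>1; P2→P gives 11>9]
(B,P): not NE [P1→A gives 10>8]
(B,Q): not NE [P1→A gives 8>5; P2→S gives 9>7]
(B,R): not NE [P2→S gives 9>5]
(B,S): NE

PSNE = {(A,P), (B,S)}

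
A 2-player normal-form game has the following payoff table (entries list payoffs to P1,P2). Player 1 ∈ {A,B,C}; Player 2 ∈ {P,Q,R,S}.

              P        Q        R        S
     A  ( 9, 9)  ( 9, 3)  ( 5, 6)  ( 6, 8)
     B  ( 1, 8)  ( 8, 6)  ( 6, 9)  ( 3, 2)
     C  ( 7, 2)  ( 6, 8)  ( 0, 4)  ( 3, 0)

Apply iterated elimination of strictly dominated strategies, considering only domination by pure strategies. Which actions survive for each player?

P1 drop C (A beats it: P:9>7 Q:9>6 R:5>0 S:6>3)
P2 drop Q (P beats it: A:9>3 B:8>6)
P2 drop S (P beats it: A:9>8 B:8>2)
P1→{A,B} P2→{P,R}

Remaining: P1:{A,B} P2:{P,R}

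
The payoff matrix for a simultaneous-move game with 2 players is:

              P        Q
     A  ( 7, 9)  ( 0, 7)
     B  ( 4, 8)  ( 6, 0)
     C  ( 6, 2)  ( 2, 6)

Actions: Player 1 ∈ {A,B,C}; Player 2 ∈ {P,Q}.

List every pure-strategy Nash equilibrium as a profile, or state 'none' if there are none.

(A,P): NE
(A,Q): not NE [P1→B gives 6>0; P2→P gives 9>7]
(B,P): not NE [P1→A gives 7>4]
(B,Q): not NE [P2→P gives 8>0]
(C,P): not NE [P1→A gives 7>6; P2→Q gives 6>2]
(C,Q): not NE [P1→B gives 6>2]

PSNE = {(A,P)}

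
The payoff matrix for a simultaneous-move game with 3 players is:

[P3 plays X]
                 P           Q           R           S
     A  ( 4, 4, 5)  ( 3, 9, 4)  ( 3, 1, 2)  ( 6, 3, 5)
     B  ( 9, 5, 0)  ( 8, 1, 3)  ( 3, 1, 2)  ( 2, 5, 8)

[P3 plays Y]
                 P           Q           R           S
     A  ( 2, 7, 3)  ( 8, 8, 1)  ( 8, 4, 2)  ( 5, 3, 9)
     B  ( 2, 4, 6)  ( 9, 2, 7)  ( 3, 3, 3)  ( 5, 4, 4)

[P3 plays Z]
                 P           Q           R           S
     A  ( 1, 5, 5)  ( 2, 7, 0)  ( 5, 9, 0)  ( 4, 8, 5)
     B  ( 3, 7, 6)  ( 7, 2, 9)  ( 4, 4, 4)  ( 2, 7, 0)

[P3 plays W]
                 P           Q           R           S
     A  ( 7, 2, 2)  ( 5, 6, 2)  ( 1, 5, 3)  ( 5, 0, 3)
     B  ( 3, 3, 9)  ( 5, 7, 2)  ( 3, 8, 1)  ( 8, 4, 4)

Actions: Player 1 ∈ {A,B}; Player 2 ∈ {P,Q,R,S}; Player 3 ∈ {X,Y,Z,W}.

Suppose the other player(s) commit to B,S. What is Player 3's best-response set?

BR_3 = {X}

u_3(X vs B,S) = 8
u_3(Y vs B,S) = 4
u_3(Z vs B,S) = 0
u_3(W vs B,S) = 4
max payoff 8 at {X}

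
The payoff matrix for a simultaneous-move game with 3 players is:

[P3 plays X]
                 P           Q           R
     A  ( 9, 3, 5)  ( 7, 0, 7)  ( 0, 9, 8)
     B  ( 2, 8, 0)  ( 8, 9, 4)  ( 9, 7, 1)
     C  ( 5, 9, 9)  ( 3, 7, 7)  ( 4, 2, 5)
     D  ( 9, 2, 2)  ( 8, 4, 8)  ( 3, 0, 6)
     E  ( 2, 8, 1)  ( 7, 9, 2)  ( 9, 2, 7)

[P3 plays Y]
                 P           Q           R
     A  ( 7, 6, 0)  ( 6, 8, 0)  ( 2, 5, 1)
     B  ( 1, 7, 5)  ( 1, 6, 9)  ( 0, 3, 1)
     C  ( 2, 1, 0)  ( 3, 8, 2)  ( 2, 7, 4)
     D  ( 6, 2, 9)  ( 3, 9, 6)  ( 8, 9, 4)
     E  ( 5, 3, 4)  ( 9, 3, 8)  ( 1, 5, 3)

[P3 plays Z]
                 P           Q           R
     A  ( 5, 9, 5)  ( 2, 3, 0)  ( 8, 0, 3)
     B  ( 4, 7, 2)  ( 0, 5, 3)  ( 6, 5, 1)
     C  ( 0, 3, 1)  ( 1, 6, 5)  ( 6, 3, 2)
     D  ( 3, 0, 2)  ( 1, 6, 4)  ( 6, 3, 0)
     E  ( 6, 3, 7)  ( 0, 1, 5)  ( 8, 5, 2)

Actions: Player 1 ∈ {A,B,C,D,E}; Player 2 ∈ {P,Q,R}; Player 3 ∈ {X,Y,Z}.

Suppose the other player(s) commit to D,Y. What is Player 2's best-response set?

argmax u_2 = {Q,R}

u_2(P vs D,Y) = 2
u_2(Q vs D,Y) = 9
u_2(R vs D,Y) = 9
max payoff 9 at {Q,R}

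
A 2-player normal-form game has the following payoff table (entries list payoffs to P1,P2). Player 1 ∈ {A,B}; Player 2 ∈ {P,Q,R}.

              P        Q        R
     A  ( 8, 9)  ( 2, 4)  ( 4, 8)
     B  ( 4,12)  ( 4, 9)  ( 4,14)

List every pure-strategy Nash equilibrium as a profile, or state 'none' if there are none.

(A,P): NE
(A,Q): not NE [P1→B gives 4>2; P2→P gives 9>4]
(A,R): not NE [P2→P gives 9>8]
(B,P): not NE [P1→A gives 8>4; P2→R gives 14>12]
(B,Q): not NE [P2→R gives 14>9]
(B,R): NE

Nash profiles: (A,P), (B,R)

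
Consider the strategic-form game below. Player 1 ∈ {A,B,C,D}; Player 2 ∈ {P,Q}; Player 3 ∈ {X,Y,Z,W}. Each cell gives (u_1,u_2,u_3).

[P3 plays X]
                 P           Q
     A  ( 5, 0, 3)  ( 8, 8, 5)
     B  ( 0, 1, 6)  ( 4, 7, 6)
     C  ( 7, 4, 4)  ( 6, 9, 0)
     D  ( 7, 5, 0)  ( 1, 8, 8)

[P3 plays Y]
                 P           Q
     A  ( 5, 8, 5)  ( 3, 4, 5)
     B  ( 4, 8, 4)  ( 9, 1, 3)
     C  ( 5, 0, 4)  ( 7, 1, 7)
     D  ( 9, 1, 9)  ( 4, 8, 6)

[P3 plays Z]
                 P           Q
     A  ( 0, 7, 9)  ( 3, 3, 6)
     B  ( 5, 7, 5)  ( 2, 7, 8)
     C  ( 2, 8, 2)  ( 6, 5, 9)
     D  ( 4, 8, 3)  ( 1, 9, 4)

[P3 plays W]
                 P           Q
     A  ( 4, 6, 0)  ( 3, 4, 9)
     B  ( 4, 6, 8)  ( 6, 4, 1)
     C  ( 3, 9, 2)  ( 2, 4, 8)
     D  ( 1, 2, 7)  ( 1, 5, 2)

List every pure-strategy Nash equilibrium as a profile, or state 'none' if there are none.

PSNE = {(B,P,W)}

(A,P,X): not NE [P1→D gives 7>5; P2→Q gives 8>0; P3→Z gives 9>3]
(A,P,Y): not NE [P1→D gives 9>5; P3→Z gives 9>5]
(A,P,Z): not NE [P1→B gives 5>0]
(A,P,W): not NE [P3→Z gives 9>0]
(A,Q,X): not NE [P3→W gives 9>5]
(A,Q,Y): not NE [P1→B gives 9>3; P2→P gives 8>4; P3→W gives 9>5]
(A,Q,Z): not NE [P1→C gives 6>3; P2→P gives 7>3; P3→W gives 9>6]
(A,Q,W): not NE [P1→B gives 6>3; P2→P gives 6>4]
(B,P,X): not NE [P1→D gives 7>0; P2→Q gives 7>1; P3→W gives 8>6]
(B,P,Y): not NE [P1→D gives 9>4; P3→W gives 8>4]
(B,P,Z): not NE [P3→W gives 8>5]
(B,P,W): NE
(B,Q,X): not NE [P1→A gives 8>4; P3→Z gives 8>6]
(B,Q,Y): not NE [P2→P gives 8>1; P3→Z gives 8>3]
(B,Q,Z): not NE [P1→C gives 6>2]
(B,Q,W): not NE [P2→P gives 6>4; P3→Z gives 8>1]
(C,P,X): not NE [P2→Q gives 9>4]
(C,P,Y): not NE [P1→D gives 9>5; P2→Q gives 1>0]
(C,P,Z): not NE [P1→B gives 5>2; P3→Y gives 4>2]
(C,P,W): not NE [P1→B gives 4>3; P3→Y gives 4>2]
(C,Q,X): not NE [P1→A gives 8>6; P3→Z gives 9>0]
(C,Q,Y): not NE [P1→B gives 9>7; P3→Z gives 9>7]
(C,Q,Z): not NE [P2→P gives 8>5]
(C,Q,W): not NE [P1→B gives 6>2; P2→P gives 9>4; P3→Z gives 9>8]
(D,P,X): not NE [P2→Q gives 8>5; P3→Y gives 9>0]
(D,P,Y): not NE [P2→Q gives 8>1]
(D,P,Z): not NE [P1→B gives 5>4; P2→Q gives 9>8; P3→Y gives 9>3]
(D,P,W): not NE [P1→B gives 4>1; P2→Q gives 5>2; P3→Y gives 9>7]
(D,Q,X): not NE [P1→A gives 8>1]
(D,Q,Y): not NE [P1→B gives 9>4; P3→X gives 8>6]
(D,Q,Z): not NE [P1→C gives 6>1; P3→X gives 8>4]
(D,Q,W): not NE [P1→B gives 6>1; P3→X gives 8>2]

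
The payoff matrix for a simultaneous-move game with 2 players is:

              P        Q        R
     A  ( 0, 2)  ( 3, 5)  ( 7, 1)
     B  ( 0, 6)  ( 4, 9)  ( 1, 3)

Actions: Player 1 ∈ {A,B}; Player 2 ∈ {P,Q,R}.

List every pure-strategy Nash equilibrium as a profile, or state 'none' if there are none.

PSNE = {(B,Q)}

(A,P): not NE [P2→Q gives 5>2]
(A,Q): not NE [P1→B gives 4>3]
(A,R): not NE [P2→Q gives 5>1]
(B,P): not NE [P2→Q gives 9>6]
(B,Q): NE
(B,R): not NE [P1→A gives 7>1; P2→Q gives 9>3]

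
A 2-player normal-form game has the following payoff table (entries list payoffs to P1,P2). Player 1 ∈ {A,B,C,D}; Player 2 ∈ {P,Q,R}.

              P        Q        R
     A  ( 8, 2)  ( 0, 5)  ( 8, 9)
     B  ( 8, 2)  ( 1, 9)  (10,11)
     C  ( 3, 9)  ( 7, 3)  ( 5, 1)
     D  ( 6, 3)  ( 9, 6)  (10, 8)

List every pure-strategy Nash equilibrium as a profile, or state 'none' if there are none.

(A,P): not NE [P2→R gives 9>2]
(A,Q): not NE [P1→D gives 9>0; P2→R gives 9>5]
(A,R): not NE [P1→D gives 10>8]
(B,P): not NE [P2→R gives 11>2]
(B,Q): not NE [P1→D gives 9>1; P2→R gives 11>9]
(B,R): NE
(C,P): not NE [P1→B gives 8>3]
(C,Q): not NE [P1→D gives 9>7; P2→P gives 9>3]
(C,R): not NE [P1→D gives 10>5; P2→P gives 9>1]
(D,P): not NE [P1→B gives 8>6; P2→R gives 8>3]
(D,Q): not NE [P2→R gives 8>6]
(D,R): NE

NE set: (B,R), (D,R)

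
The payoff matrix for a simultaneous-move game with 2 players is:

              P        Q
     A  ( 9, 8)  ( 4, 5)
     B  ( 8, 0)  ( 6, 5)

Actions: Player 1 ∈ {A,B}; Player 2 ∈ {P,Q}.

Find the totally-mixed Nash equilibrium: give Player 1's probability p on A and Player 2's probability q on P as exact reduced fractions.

P1 indiff ⇒ q·9+(1-q)·4 = q·8+(1-q)·6 ⇒ q(1) = (1-q)(2) ⇒ q = 2/3
P2 indiff ⇒ p·8+(1-p)·0 = p·5+(1-p)·5 ⇒ p(3) = (1-p)(5) ⇒ p = 5/8

P1 mixes 5/8 on A; P2 mixes 2/3 on P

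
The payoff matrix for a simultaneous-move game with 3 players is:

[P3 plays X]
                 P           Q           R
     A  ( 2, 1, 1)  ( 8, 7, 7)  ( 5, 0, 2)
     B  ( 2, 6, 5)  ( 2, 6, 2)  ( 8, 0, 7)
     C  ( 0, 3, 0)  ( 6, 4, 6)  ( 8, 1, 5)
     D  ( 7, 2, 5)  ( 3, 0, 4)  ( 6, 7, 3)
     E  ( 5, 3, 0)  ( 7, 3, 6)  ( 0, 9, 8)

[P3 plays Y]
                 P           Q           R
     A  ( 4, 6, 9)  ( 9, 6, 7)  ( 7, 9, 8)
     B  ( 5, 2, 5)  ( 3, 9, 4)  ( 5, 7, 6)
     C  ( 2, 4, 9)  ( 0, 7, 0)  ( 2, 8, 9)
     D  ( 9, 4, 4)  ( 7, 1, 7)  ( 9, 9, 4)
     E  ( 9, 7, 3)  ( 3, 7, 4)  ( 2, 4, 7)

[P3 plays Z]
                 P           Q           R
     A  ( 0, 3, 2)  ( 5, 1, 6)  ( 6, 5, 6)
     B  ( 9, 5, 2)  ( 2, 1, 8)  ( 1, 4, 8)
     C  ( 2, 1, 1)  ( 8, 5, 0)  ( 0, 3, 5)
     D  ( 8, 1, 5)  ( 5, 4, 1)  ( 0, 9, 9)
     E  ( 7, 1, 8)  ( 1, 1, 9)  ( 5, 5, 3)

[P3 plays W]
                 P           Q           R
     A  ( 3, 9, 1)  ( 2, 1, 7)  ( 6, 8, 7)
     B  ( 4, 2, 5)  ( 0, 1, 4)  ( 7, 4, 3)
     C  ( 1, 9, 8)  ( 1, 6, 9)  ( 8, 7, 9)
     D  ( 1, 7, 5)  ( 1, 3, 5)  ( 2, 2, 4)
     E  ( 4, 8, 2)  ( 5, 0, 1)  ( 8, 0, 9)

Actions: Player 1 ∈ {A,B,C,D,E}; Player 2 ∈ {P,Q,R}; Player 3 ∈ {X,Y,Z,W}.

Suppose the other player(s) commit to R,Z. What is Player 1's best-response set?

u_1(A vs R,Z) = 6
u_1(B vs R,Z) = 1
u_1(C vs R,Z) = 0
u_1(D vs R,Z) = 0
u_1(E vs R,Z) = 5
max payoff 6 at {A}

BR_1 = {A}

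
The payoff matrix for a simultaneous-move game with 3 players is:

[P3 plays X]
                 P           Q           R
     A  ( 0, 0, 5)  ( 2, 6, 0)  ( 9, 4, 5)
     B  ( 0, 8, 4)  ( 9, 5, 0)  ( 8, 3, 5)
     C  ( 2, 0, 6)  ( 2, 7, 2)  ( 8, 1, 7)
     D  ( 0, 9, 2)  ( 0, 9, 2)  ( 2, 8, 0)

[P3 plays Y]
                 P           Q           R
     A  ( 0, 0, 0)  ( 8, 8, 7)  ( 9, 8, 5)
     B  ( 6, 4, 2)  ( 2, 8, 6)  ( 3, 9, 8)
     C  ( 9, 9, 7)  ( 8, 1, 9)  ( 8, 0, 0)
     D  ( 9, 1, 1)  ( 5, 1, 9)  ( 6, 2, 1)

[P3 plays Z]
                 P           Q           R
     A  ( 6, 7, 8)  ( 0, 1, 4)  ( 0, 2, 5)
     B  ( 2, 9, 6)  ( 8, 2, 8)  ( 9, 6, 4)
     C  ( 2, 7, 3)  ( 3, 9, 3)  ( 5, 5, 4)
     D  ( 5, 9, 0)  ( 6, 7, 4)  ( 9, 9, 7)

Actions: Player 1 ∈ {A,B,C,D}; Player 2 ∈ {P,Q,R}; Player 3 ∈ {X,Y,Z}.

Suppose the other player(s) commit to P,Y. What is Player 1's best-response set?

P1 best: {C,D}

u_1(A vs P,Y) = 0
u_1(B vs P,Y) = 6
u_1(C vs P,Y) = 9
u_1(D vs P,Y) = 9
max payoff 9 at {C,D}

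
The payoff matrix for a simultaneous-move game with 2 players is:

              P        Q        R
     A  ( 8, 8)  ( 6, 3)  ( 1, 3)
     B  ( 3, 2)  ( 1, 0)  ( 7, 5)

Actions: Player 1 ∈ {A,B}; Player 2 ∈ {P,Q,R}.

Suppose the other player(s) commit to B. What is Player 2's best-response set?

argmax u_2 = {R}

u_2(P vs B) = 2
u_2(Q vs B) = 0
u_2(R vs B) = 5
max payoff 5 at {R}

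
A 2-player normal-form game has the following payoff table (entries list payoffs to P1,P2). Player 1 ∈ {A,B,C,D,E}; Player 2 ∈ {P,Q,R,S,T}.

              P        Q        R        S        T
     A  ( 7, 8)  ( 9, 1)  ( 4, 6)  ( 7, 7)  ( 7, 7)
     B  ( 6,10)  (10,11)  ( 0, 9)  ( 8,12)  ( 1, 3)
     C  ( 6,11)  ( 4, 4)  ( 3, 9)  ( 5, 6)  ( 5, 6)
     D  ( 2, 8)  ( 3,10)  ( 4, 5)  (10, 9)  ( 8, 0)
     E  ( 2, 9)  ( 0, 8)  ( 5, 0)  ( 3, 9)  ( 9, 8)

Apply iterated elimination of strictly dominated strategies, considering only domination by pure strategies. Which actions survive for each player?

P1 drop C (A beats it: P:7>6 Q:9>4 R:4>3 S:7>5 T:7>5)
P2 drop R (P beats it: A:8>6 B:10>9 D:8>5 E:9>0)
P2 drop T (P beats it: A:8>7 B:10>3 D:8>0 E:9>8)
P1 drop E (A beats it: P:7>2 Q:9>0 S:7>3)
P1→{A,B,D} P2→{P,Q,S}

Survivors P1:{A,B,D} P2:{P,Q,S}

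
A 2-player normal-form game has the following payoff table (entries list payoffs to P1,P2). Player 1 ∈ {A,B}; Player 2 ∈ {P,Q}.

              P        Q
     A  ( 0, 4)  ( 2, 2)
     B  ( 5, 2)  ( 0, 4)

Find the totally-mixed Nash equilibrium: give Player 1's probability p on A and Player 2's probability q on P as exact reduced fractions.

P1 indiff ⇒ q·0+(1-q)·2 = q·5+(1-q)·0 ⇒ q(-5) = (1-q)(-2) ⇒ q = 2/7
P2 indiff ⇒ p·4+(1-p)·2 = p·2+(1-p)·4 ⇒ p(2) = (1-p)(2) ⇒ p = 1/2

P1 mixes 1/2 on A; P2 mixes 2/7 on P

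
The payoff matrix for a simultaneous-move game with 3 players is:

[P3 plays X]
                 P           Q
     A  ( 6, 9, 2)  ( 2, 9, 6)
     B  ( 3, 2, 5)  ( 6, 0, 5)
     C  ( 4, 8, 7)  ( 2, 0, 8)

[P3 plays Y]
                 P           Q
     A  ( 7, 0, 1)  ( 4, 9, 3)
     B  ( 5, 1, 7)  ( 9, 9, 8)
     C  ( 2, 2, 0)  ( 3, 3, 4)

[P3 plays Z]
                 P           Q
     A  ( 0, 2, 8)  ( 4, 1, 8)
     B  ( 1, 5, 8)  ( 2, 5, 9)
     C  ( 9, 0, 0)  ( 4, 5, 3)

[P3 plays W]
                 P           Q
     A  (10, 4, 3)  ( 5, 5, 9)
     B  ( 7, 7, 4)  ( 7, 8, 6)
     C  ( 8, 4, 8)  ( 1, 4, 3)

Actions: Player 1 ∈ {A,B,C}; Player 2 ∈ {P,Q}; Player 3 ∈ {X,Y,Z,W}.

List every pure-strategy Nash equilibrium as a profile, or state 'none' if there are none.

(A,P,X): not NE [P3→Z gives 8>2]
(A,P,Y): not NE [P2→Q gives 9>0; P3→Z gives 8>1]
(A,P,Z): not NE [P1→C gives 9>0]
(A,P,W): not NE [P2→Q gives 5>4; P3→Z gives 8>3]
(A,Q,X): not NE [P1→B gives 6>2; P3→W gives 9>6]
(A,Q,Y): not NE [P1→B gives 9>4; P3→W gives 9>3]
(A,Q,Z): not NE [P2→P gives 2>1; P3→W gives 9>8]
(A,Q,W): not NE [P1→B gives 7>5]
(B,P,X): not NE [P1→A gives 6>3; P3→Z gives 8>5]
(B,P,Y): not NE [P1→A gives 7>5; P2→Q gives 9>1; P3→Z gives 8>7]
(B,P,Z): not NE [P1→C gives 9>1]
(B,P,W): not NE [P1→A gives 10>7; P2→Q gives 8>7; P3→Z gives 8>4]
(B,Q,X): not NE [P2→P gives 2>0; P3→Z gives 9>5]
(B,Q,Y): not NE [P3→Z gives 9>8]
(B,Q,Z): not NE [P1→C gives 4>2]
(B,Q,W): not NE [P3→Z gives 9>6]
(C,P,X): not NE [P1→A gives 6>4; P3→W gives 8>7]
(C,P,Y): not NE [P1→A gives 7>2; P2→Q gives 3>2; P3→W gives 8>0]
(C,P,Z): not NE [P2→Q gives 5>0; P3→W gives 8>0]
(C,P,W): not NE [P1→A gives 10>8]
(C,Q,X): not NE [P1→B gives 6>2; P2→P gives 8>0]
(C,Q,Y): not NE [P1→B gives 9>3; P3→X gives 8>4]
(C,Q,Z): not NE [P3→X gives 8>3]
(C,Q,W): not NE [P1→B gives 7>1; P3→X gives 8>3]

No pure NE.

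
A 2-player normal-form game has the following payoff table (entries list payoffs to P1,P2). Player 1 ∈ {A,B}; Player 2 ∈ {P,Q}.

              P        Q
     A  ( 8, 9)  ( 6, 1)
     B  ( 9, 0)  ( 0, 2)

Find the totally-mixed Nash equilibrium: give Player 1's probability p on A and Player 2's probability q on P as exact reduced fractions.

P1 mixes 1/5 on A; P2 mixes 6/7 on P

P1 indiff ⇒ q·8+(1-q)·6 = q·9+(1-q)·0 ⇒ q(-1) = (1-q)(-6) ⇒ q = 6/7
P2 indiff ⇒ p·9+(1-p)·0 = p·1+(1-p)·2 ⇒ p(8) = (1-p)(2) ⇒ p = 1/5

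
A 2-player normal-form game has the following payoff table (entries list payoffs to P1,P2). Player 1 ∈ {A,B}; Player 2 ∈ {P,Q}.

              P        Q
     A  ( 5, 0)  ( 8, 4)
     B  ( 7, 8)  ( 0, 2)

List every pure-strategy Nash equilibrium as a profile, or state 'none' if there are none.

PSNE = {(A,Q), (B,P)}

(A,P): not NE [P1→B gives 7>5; P2→Q gives 4>0]
(A,Q): NE
(B,P): NE
(B,Q): not NE [P1→A gives 8>0; P2→P gives 8>2]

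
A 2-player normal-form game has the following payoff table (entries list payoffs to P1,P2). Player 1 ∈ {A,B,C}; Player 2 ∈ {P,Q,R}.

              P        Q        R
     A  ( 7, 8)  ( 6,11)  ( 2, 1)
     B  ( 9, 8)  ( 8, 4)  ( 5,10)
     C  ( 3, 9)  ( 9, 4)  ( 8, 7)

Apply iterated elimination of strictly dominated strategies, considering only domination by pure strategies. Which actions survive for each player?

Survivors P1:{B,C} P2:{P,R}

P1 drop A (B beats it: P:9>7 Q:8>6 R:5>2)
P2 drop Q (P beats it: B:8>4 C:9>4)
P1→{B,C} P2→{P,R}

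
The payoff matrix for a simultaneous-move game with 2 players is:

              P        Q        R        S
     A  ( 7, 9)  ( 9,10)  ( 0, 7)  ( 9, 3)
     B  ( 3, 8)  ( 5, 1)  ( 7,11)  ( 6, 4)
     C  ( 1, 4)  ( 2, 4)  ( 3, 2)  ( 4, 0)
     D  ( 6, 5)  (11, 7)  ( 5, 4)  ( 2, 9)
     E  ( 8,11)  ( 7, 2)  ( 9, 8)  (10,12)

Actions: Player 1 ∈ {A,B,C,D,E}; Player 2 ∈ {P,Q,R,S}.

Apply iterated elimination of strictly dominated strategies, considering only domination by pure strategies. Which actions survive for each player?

P1 drop B (E beats it: P:8>3 Q:7>5 R:9>7 S:10>6)
P1 drop C (E beats it: P:8>1 Q:7>2 R:9>3 S:10>4)
P2 drop R (P beats it: A:9>7 D:5>4 E:11>8)
P1→{A,D,E} P2→{P,Q,S}

Survivors P1:{A,D,E} P2:{P,Q,S}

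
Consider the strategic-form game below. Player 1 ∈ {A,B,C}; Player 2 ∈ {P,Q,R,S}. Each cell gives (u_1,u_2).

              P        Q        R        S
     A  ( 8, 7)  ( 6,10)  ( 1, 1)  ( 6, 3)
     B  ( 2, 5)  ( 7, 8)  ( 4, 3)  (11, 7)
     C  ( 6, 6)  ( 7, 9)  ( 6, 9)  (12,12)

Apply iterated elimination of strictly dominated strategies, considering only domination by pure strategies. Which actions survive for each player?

P2 drop P (Q beats it: A:10>7 B:8>5 C:9>6)
P1 drop A (B beats it: Q:7>6 R:4>1 S:11>6)
P2 drop R (S beats it: B:7>3 C:12>9)
P1→{B,C} P2→{Q,S}

Survivors P1:{B,C} P2:{Q,S}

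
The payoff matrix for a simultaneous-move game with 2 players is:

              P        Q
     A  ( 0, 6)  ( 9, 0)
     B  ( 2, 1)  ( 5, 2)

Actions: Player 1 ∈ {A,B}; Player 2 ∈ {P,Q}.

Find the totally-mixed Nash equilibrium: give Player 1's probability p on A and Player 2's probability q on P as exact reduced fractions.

P1 indiff ⇒ q·0+(1-q)·9 = q·2+(1-q)·5 ⇒ q(-2) = (1-q)(-4) ⇒ q = 2/3
P2 indiff ⇒ p·6+(1-p)·1 = p·0+(1-p)·2 ⇒ p(6) = (1-p)(1) ⇒ p = 1/7

(p,q) = (1/7, 2/3)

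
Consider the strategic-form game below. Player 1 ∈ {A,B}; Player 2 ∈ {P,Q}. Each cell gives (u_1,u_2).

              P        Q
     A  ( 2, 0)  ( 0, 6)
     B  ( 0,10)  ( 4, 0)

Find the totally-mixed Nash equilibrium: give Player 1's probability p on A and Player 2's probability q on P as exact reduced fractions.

P1 indiff ⇒ q·2+(1-q)·0 = q·0+(1-q)·4 ⇒ q(2) = (1-q)(4) ⇒ q = 2/3
P2 indiff ⇒ p·0+(1-p)·10 = p·6+(1-p)·0 ⇒ p(-6) = (1-p)(-10) ⇒ p = 5/8

P1 mixes 5/8 on A; P2 mixes 2/3 on P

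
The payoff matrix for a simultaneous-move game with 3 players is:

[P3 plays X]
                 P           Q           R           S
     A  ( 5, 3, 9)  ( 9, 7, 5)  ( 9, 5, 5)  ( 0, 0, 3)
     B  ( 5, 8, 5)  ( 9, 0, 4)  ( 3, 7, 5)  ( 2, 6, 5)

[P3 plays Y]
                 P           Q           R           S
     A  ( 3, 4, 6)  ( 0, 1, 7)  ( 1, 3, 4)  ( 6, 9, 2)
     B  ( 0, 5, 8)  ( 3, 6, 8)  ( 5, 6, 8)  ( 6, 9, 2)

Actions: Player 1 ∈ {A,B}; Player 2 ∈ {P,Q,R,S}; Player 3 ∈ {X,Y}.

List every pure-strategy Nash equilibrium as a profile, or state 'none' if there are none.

No pure NE.

(A,P,X): not NE [P2→Q gives 7>3]
(A,P,Y): not NE [P2→S gives 9>4; P3→X gives 9>6]
(A,Q,X): not NE [P3→Y gives 7>5]
(A,Q,Y): not NE [P1→B gives 3>0; P2→S gives 9>1]
(A,R,X): not NE [P2→Q gives 7>5]
(A,R,Y): not NE [P1→B gives 5>1; P2→S gives 9>3; P3→X gives 5>4]
(A,S,X): not NE [P1→B gives 2>0; P2→Q gives 7>0]
(A,S,Y): not NE [P3→X gives 3>2]
(B,P,X): not NE [P3→Y gives 8>5]
(B,P,Y): not NE [P1→A gives 3>0; P2→S gives 9>5]
(B,Q,X): not NE [P2→P gives 8>0; P3→Y gives 8>4]
(B,Q,Y): not NE [P2→S gives 9>6]
(B,R,X): not NE [P1→A gives 9>3; P2→P gives 8>7; P3→Y gives 8>5]
(B,R,Y): not NE [P2→S gives 9>6]
(B,S,X): not NE [P2→P gives 8>6]
(B,S,Y): not NE [P3→X gives 5>2]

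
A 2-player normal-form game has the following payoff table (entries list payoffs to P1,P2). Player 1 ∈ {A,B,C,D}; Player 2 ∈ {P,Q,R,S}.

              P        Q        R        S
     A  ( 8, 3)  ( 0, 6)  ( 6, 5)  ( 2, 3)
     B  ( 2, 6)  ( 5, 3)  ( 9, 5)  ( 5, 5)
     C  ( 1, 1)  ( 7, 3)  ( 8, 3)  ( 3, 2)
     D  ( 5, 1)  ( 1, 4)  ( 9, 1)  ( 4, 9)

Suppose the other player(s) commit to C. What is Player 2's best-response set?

u_2(P vs C) = 1
u_2(Q vs C) = 3
u_2(R vs C) = 3
u_2(S vs C) = 2
max payoff 3 at {Q,R}

argmax u_2 = {Q,R}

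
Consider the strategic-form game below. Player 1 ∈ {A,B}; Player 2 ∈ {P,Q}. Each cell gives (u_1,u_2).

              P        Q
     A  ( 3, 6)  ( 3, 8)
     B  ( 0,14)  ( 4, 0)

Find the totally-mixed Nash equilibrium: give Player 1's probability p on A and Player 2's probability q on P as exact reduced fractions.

P1 indiff ⇒ q·3+(1-q)·3 = q·0+(1-q)·4 ⇒ q(3) = (1-q)(1) ⇒ q = 1/4
P2 indiff ⇒ p·6+(1-p)·14 = p·8+(1-p)·0 ⇒ p(-2) = (1-p)(-14) ⇒ p = 7/8

P1 mixes 7/8 on A; P2 mixes 1/4 on P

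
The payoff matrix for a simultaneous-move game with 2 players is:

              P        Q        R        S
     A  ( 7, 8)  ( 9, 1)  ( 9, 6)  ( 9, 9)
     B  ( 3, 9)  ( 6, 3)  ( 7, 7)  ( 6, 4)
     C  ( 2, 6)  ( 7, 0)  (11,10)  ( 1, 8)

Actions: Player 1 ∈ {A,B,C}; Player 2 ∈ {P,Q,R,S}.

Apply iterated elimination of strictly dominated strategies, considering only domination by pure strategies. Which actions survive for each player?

P1 drop B (A beats it: P:7>3 Q:9>6 R:9>7 S:9>6)
P2 drop P (S beats it: A:9>8 C:8>6)
P2 drop Q (R beats it: A:6>1 C:10>0)
P1→{A,C} P2→{R,S}

IESDS → P1:{A,C} P2:{R,S}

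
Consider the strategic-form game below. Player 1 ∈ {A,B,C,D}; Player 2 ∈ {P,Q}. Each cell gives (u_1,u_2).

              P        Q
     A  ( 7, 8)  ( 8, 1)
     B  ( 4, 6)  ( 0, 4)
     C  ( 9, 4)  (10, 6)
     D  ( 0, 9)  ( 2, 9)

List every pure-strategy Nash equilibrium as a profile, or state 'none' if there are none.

(A,P): not NE [P1→C gives 9>7]
(A,Q): not NE [P1→C gives 10>8; P2→P gives 8>1]
(B,P): not NE [P1→C gives 9>4]
(B,Q): not NE [P1→C gives 10>0; P2→P gives 6>4]
(C,P): not NE [P2→Q gives 6>4]
(C,Q): NE
(D,P): not NE [P1→C gives 9>0]
(D,Q): not NE [P1→C gives 10>2]

Nash profiles: (C,Q)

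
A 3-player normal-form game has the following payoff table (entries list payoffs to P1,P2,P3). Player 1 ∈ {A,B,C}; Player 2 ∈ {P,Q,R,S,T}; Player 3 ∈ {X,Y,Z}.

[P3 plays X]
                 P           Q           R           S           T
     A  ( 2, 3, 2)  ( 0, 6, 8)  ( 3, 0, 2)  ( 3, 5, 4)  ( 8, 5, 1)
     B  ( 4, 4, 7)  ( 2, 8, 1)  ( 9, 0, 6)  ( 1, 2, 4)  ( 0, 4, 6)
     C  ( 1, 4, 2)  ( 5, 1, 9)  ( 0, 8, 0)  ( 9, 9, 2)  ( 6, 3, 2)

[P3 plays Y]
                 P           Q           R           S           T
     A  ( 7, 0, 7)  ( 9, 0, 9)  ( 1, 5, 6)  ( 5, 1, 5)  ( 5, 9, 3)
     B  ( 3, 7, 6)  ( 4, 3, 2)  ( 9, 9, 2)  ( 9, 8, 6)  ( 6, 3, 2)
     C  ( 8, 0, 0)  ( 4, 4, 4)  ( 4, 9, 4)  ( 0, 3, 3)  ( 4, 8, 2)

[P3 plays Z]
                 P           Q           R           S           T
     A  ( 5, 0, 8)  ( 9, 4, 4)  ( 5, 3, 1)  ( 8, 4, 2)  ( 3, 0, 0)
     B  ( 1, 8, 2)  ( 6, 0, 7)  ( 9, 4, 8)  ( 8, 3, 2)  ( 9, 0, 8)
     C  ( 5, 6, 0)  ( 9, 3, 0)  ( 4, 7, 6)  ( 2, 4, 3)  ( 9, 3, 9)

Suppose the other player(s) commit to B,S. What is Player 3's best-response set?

u_3(X vs B,S) = 4
u_3(Y vs B,S) = 6
u_3(Z vs B,S) = 2
max payoff 6 at {Y}

BR_3 = {Y}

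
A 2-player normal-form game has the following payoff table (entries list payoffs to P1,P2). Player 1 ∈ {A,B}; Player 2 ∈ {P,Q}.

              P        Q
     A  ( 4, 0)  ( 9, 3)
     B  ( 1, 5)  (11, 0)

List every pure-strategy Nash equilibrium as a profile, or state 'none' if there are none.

(A,P): not NE [P2→Q gives 3>0]
(A,Q): not NE [P1→B gives 11>9]
(B,P): not NE [P1→A gives 4>1]
(B,Q): not NE [P2→P gives 5>0]

PSNE: ∅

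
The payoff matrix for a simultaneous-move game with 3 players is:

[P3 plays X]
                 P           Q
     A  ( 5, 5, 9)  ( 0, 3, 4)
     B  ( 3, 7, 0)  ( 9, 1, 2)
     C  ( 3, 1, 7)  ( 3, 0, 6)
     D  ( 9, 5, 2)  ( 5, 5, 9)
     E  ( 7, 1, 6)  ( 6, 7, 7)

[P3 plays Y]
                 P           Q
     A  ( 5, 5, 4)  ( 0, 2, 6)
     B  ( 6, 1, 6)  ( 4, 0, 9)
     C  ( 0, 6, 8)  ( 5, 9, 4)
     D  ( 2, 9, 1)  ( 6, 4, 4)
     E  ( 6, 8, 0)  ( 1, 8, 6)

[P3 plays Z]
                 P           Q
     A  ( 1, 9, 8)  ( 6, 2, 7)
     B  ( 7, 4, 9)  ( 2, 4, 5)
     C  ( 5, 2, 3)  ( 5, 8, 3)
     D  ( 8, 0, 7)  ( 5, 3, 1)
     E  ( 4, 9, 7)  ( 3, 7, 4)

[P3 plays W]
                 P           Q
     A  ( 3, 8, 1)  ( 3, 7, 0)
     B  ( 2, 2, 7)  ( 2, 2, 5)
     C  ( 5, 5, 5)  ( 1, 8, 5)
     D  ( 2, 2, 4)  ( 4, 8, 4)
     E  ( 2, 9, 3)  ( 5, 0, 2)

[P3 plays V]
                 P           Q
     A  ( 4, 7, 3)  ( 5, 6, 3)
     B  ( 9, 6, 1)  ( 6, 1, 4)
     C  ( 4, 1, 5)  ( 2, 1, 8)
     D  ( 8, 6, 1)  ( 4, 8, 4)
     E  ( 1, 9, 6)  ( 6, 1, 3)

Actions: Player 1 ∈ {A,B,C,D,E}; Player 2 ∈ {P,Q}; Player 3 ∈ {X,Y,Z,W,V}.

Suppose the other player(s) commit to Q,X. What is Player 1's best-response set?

u_1(A vs Q,X) = 0
u_1(B vs Q,X) = 9
u_1(C vs Q,X) = 3
u_1(D vs Q,X) = 5
u_1(E vs Q,X) = 6
max payoff 9 at {B}

argmax u_1 = {B}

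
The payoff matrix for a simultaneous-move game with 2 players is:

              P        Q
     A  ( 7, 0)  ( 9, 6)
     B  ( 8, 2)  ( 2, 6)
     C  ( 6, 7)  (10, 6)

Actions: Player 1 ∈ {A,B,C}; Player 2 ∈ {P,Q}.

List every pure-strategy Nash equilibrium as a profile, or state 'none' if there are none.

PSNE: ∅

(A,P): not NE [P1→B gives 8>7; P2→Q gives 6>0]
(A,Q): not NE [P1→C gives 10>9]
(B,P): not NE [P2→Q gives 6>2]
(B,Q): not NE [P1→C gives 10>2]
(C,P): not NE [P1→B gives 8>6]
(C,Q): not NE [P2→P gives 7>6]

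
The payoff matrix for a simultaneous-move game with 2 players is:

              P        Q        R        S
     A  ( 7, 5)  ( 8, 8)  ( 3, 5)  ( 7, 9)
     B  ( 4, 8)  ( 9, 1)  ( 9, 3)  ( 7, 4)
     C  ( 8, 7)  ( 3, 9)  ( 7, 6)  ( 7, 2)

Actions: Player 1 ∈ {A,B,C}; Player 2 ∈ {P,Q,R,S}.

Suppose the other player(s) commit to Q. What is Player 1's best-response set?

u_1(A vs Q) = 8
u_1(B vs Q) = 9
u_1(C vs Q) = 3
max payoff 9 at {B}

BR_1 = {B}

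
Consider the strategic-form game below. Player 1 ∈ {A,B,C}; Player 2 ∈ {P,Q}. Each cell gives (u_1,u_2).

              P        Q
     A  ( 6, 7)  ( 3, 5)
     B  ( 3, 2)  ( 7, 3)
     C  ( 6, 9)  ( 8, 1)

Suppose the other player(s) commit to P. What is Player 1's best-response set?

u_1(A vs P) = 6
u_1(B vs P) = 3
u_1(C vs P) = 6
max payoff 6 at {A,C}

P1 best: {A,C}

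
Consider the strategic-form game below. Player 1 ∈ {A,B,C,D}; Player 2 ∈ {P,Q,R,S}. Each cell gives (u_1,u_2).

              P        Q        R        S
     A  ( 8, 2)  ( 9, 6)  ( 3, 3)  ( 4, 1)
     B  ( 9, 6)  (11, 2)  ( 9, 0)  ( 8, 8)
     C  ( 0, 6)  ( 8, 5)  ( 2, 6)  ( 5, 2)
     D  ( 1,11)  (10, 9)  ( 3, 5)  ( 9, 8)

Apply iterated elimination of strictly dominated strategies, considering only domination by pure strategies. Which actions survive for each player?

Remaining: P1:{B,D} P2:{P,S}

P1 drop A (B beats it: P:9>8 Q:11>9 R:9>3 S:8>4)
P1 drop C (B beats it: P:9>0 Q:11>8 R:9>2 S:8>5)
P2 drop Q (P beats it: B:6>2 D:11>9)
P2 drop R (P beats it: B:6>0 D:11>5)
P1→{B,D} P2→{P,S}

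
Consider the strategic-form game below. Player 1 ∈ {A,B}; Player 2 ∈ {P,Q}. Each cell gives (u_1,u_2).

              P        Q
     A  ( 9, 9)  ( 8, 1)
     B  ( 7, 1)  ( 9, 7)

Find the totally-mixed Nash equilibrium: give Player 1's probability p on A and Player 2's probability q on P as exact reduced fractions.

P1 indiff ⇒ q·9+(1-q)·8 = q·7+(1-q)·9 ⇒ q(2) = (1-q)(1) ⇒ q = 1/3
P2 indiff ⇒ p·9+(1-p)·1 = p·1+(1-p)·7 ⇒ p(8) = (1-p)(6) ⇒ p = 3/7

P1 mixes 3/7 on A; P2 mixes 1/3 on P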